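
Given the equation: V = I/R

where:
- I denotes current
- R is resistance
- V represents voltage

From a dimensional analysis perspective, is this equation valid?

No

I (current) has dimensions [I].
R (resistance) has dimensions [I^-2 L^2 M T^-3].
V (voltage) has dimensions [I^-1 L^2 M T^-3].

Left side: [I^-1 L^2 M T^-3]
Right side: [I^3 L^-2 M^-1 T^3]

The two sides have different dimensions, so the equation is NOT dimensionally consistent.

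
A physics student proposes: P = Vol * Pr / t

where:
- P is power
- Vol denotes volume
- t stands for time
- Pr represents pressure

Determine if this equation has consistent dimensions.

Yes

P (power) has dimensions [L^2 M T^-3].
Vol (volume) has dimensions [L^3].
t (time) has dimensions [T].
Pr (pressure) has dimensions [L^-1 M T^-2].

Left side: [L^2 M T^-3]
Right side: [L^2 M T^-3]

Both sides have the same dimensions, so the equation is dimensionally consistent.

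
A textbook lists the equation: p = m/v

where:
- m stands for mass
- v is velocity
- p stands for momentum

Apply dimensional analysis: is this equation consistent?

No

m (mass) has dimensions [M].
v (velocity) has dimensions [L T^-1].
p (momentum) has dimensions [L M T^-1].

Left side: [L M T^-1]
Right side: [L^-1 M T]

The two sides have different dimensions, so the equation is NOT dimensionally consistent.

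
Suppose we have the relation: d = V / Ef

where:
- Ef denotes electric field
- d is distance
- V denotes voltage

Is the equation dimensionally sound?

Yes

Ef (electric field) has dimensions [I^-1 L M T^-3].
d (distance) has dimensions [L].
V (voltage) has dimensions [I^-1 L^2 M T^-3].

Left side: [L]
Right side: [L]

Both sides have the same dimensions, so the equation is dimensionally consistent.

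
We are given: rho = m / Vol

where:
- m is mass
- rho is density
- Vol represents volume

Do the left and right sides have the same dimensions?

Yes

m (mass) has dimensions [M].
rho (density) has dimensions [L^-3 M].
Vol (volume) has dimensions [L^3].

Left side: [L^-3 M]
Right side: [L^-3 M]

Both sides have the same dimensions, so the equation is dimensionally consistent.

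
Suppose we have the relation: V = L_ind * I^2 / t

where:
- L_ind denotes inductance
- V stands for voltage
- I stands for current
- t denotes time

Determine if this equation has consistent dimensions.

No

L_ind (inductance) has dimensions [I^-2 L^2 M T^-2].
V (voltage) has dimensions [I^-1 L^2 M T^-3].
I (current) has dimensions [I].
t (time) has dimensions [T].

Left side: [I^-1 L^2 M T^-3]
Right side: [L^2 M T^-3]

The two sides have different dimensions, so the equation is NOT dimensionally consistent.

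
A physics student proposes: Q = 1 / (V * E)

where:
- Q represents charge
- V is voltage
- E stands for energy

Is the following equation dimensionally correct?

No

Q (charge) has dimensions [I T].
V (voltage) has dimensions [I^-1 L^2 M T^-3].
E (energy) has dimensions [L^2 M T^-2].

Left side: [I T]
Right side: [I L^-4 M^-2 T^5]

The two sides have different dimensions, so the equation is NOT dimensionally consistent.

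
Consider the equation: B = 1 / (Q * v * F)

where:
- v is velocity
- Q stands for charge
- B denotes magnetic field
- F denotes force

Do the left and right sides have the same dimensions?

No

v (velocity) has dimensions [L T^-1].
Q (charge) has dimensions [I T].
B (magnetic field) has dimensions [I^-1 M T^-2].
F (force) has dimensions [L M T^-2].

Left side: [I^-1 M T^-2]
Right side: [I^-1 L^-2 M^-1 T^2]

The two sides have different dimensions, so the equation is NOT dimensionally consistent.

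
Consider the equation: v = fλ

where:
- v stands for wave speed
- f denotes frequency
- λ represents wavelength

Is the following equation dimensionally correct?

Yes

v (wave speed) has dimensions [L T^-1].
f (frequency) has dimensions [T^-1].
λ (wavelength) has dimensions [L].

Left side: [L T^-1]
Right side: [L T^-1]

Both sides have the same dimensions, so the equation is dimensionally consistent.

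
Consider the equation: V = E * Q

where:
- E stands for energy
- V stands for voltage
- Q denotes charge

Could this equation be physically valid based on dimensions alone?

No

E (energy) has dimensions [L^2 M T^-2].
V (voltage) has dimensions [I^-1 L^2 M T^-3].
Q (charge) has dimensions [I T].

Left side: [I^-1 L^2 M T^-3]
Right side: [I L^2 M T^-1]

The two sides have different dimensions, so the equation is NOT dimensionally consistent.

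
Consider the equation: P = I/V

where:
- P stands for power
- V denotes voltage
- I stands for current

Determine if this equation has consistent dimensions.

No

P (power) has dimensions [L^2 M T^-3].
V (voltage) has dimensions [I^-1 L^2 M T^-3].
I (current) has dimensions [I].

Left side: [L^2 M T^-3]
Right side: [I^2 L^-2 M^-1 T^3]

The two sides have different dimensions, so the equation is NOT dimensionally consistent.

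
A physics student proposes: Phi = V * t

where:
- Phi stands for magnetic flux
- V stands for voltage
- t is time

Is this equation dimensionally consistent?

Yes

Phi (magnetic flux) has dimensions [I^-1 L^2 M T^-2].
V (voltage) has dimensions [I^-1 L^2 M T^-3].
t (time) has dimensions [T].

Left side: [I^-1 L^2 M T^-2]
Right side: [I^-1 L^2 M T^-2]

Both sides have the same dimensions, so the equation is dimensionally consistent.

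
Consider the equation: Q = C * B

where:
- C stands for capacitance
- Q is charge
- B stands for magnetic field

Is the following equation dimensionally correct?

No

C (capacitance) has dimensions [I^2 L^-2 M^-1 T^4].
Q (charge) has dimensions [I T].
B (magnetic field) has dimensions [I^-1 M T^-2].

Left side: [I T]
Right side: [I L^-2 T^2]

The two sides have different dimensions, so the equation is NOT dimensionally consistent.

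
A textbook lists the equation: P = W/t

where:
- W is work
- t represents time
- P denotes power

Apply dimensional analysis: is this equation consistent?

Yes

W (work) has dimensions [L^2 M T^-2].
t (time) has dimensions [T].
P (power) has dimensions [L^2 M T^-3].

Left side: [L^2 M T^-3]
Right side: [L^2 M T^-3]

Both sides have the same dimensions, so the equation is dimensionally consistent.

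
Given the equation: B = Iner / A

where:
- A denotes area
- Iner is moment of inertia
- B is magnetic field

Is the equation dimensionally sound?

No

A (area) has dimensions [L^2].
Iner (moment of inertia) has dimensions [L^2 M].
B (magnetic field) has dimensions [I^-1 M T^-2].

Left side: [I^-1 M T^-2]
Right side: [M]

The two sides have different dimensions, so the equation is NOT dimensionally consistent.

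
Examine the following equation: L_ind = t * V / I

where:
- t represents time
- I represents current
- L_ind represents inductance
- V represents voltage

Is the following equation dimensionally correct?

Yes

t (time) has dimensions [T].
I (current) has dimensions [I].
L_ind (inductance) has dimensions [I^-2 L^2 M T^-2].
V (voltage) has dimensions [I^-1 L^2 M T^-3].

Left side: [I^-2 L^2 M T^-2]
Right side: [I^-2 L^2 M T^-2]

Both sides have the same dimensions, so the equation is dimensionally consistent.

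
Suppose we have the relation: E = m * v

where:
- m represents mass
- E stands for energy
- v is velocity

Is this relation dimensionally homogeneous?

No

m (mass) has dimensions [M].
E (energy) has dimensions [L^2 M T^-2].
v (velocity) has dimensions [L T^-1].

Left side: [L^2 M T^-2]
Right side: [L M T^-1]

The two sides have different dimensions, so the equation is NOT dimensionally consistent.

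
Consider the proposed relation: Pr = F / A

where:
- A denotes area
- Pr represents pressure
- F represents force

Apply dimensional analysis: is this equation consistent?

Yes

A (area) has dimensions [L^2].
Pr (pressure) has dimensions [L^-1 M T^-2].
F (force) has dimensions [L M T^-2].

Left side: [L^-1 M T^-2]
Right side: [L^-1 M T^-2]

Both sides have the same dimensions, so the equation is dimensionally consistent.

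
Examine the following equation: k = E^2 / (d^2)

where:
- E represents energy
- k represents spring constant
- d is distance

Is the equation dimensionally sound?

No

E (energy) has dimensions [L^2 M T^-2].
k (spring constant) has dimensions [M T^-2].
d (distance) has dimensions [L].

Left side: [M T^-2]
Right side: [L^2 M^2 T^-4]

The two sides have different dimensions, so the equation is NOT dimensionally consistent.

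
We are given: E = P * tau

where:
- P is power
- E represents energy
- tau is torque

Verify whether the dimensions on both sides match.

No

P (power) has dimensions [L^2 M T^-3].
E (energy) has dimensions [L^2 M T^-2].
tau (torque) has dimensions [L^2 M T^-2].

Left side: [L^2 M T^-2]
Right side: [L^4 M^2 T^-5]

The two sides have different dimensions, so the equation is NOT dimensionally consistent.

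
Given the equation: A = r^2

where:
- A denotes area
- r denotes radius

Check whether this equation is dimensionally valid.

Yes

A (area) has dimensions [L^2].
r (radius) has dimensions [L].

Left side: [L^2]
Right side: [L^2]

Both sides have the same dimensions, so the equation is dimensionally consistent.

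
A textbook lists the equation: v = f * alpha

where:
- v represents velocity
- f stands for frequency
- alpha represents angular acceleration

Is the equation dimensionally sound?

No

v (velocity) has dimensions [L T^-1].
f (frequency) has dimensions [T^-1].
alpha (angular acceleration) has dimensions [T^-2].

Left side: [L T^-1]
Right side: [T^-3]

The two sides have different dimensions, so the equation is NOT dimensionally consistent.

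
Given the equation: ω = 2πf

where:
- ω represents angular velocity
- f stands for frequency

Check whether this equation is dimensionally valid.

Yes

ω (angular velocity) has dimensions [T^-1].
f (frequency) has dimensions [T^-1].

Left side: [T^-1]
Right side: [T^-1]

Both sides have the same dimensions, so the equation is dimensionally consistent.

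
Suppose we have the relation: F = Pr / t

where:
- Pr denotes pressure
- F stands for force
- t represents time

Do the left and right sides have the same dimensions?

No

Pr (pressure) has dimensions [L^-1 M T^-2].
F (force) has dimensions [L M T^-2].
t (time) has dimensions [T].

Left side: [L M T^-2]
Right side: [L^-1 M T^-3]

The two sides have different dimensions, so the equation is NOT dimensionally consistent.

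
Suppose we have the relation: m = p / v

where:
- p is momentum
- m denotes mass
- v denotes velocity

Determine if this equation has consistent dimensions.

Yes

p (momentum) has dimensions [L M T^-1].
m (mass) has dimensions [M].
v (velocity) has dimensions [L T^-1].

Left side: [M]
Right side: [M]

Both sides have the same dimensions, so the equation is dimensionally consistent.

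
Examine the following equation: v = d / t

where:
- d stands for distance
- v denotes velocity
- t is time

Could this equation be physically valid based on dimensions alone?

Yes

d (distance) has dimensions [L].
v (velocity) has dimensions [L T^-1].
t (time) has dimensions [T].

Left side: [L T^-1]
Right side: [L T^-1]

Both sides have the same dimensions, so the equation is dimensionally consistent.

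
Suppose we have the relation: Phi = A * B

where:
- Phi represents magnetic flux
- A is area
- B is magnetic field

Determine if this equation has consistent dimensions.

Yes

Phi (magnetic flux) has dimensions [I^-1 L^2 M T^-2].
A (area) has dimensions [L^2].
B (magnetic field) has dimensions [I^-1 M T^-2].

Left side: [I^-1 L^2 M T^-2]
Right side: [I^-1 L^2 M T^-2]

Both sides have the same dimensions, so the equation is dimensionally consistent.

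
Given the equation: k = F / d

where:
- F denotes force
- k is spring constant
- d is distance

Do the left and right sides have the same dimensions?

Yes

F (force) has dimensions [L M T^-2].
k (spring constant) has dimensions [M T^-2].
d (distance) has dimensions [L].

Left side: [M T^-2]
Right side: [M T^-2]

Both sides have the same dimensions, so the equation is dimensionally consistent.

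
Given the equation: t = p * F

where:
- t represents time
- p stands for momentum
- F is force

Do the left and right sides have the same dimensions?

No

t (time) has dimensions [T].
p (momentum) has dimensions [L M T^-1].
F (force) has dimensions [L M T^-2].

Left side: [T]
Right side: [L^2 M^2 T^-3]

The two sides have different dimensions, so the equation is NOT dimensionally consistent.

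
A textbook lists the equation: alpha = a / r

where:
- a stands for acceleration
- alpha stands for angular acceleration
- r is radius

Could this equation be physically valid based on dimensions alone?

Yes

a (acceleration) has dimensions [L T^-2].
alpha (angular acceleration) has dimensions [T^-2].
r (radius) has dimensions [L].

Left side: [T^-2]
Right side: [T^-2]

Both sides have the same dimensions, so the equation is dimensionally consistent.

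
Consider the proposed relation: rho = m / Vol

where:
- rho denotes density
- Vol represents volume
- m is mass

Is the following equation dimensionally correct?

Yes

rho (density) has dimensions [L^-3 M].
Vol (volume) has dimensions [L^3].
m (mass) has dimensions [M].

Left side: [L^-3 M]
Right side: [L^-3 M]

Both sides have the same dimensions, so the equation is dimensionally consistent.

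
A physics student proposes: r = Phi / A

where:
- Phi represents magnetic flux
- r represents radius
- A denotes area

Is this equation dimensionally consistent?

No

Phi (magnetic flux) has dimensions [I^-1 L^2 M T^-2].
r (radius) has dimensions [L].
A (area) has dimensions [L^2].

Left side: [L]
Right side: [I^-1 M T^-2]

The two sides have different dimensions, so the equation is NOT dimensionally consistent.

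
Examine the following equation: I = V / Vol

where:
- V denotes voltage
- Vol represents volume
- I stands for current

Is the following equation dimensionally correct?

No

V (voltage) has dimensions [I^-1 L^2 M T^-3].
Vol (volume) has dimensions [L^3].
I (current) has dimensions [I].

Left side: [I]
Right side: [I^-1 L^-1 M T^-3]

The two sides have different dimensions, so the equation is NOT dimensionally consistent.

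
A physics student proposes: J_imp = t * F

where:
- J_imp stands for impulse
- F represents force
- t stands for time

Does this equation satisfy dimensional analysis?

Yes

J_imp (impulse) has dimensions [L M T^-1].
F (force) has dimensions [L M T^-2].
t (time) has dimensions [T].

Left side: [L M T^-1]
Right side: [L M T^-1]

Both sides have the same dimensions, so the equation is dimensionally consistent.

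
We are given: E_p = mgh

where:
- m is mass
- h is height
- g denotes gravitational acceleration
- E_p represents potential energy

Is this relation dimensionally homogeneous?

Yes

m (mass) has dimensions [M].
h (height) has dimensions [L].
g (gravitational acceleration) has dimensions [L T^-2].
E_p (potential energy) has dimensions [L^2 M T^-2].

Left side: [L^2 M T^-2]
Right side: [L^2 M T^-2]

Both sides have the same dimensions, so the equation is dimensionally consistent.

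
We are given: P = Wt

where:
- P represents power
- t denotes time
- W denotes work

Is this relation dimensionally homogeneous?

No

P (power) has dimensions [L^2 M T^-3].
t (time) has dimensions [T].
W (work) has dimensions [L^2 M T^-2].

Left side: [L^2 M T^-3]
Right side: [L^2 M T^-1]

The two sides have different dimensions, so the equation is NOT dimensionally consistent.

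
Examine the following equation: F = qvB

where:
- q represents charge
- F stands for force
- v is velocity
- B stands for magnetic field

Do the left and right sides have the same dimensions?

Yes

q (charge) has dimensions [I T].
F (force) has dimensions [L M T^-2].
v (velocity) has dimensions [L T^-1].
B (magnetic field) has dimensions [I^-1 M T^-2].

Left side: [L M T^-2]
Right side: [L M T^-2]

Both sides have the same dimensions, so the equation is dimensionally consistent.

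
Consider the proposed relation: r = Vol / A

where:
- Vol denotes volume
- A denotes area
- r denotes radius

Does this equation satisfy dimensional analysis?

Yes

Vol (volume) has dimensions [L^3].
A (area) has dimensions [L^2].
r (radius) has dimensions [L].

Left side: [L]
Right side: [L]

Both sides have the same dimensions, so the equation is dimensionally consistent.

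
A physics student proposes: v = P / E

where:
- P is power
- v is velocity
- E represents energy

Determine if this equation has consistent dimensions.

No

P (power) has dimensions [L^2 M T^-3].
v (velocity) has dimensions [L T^-1].
E (energy) has dimensions [L^2 M T^-2].

Left side: [L T^-1]
Right side: [T^-1]

The two sides have different dimensions, so the equation is NOT dimensionally consistent.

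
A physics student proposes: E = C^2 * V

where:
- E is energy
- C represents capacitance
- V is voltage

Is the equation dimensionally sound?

No

E (energy) has dimensions [L^2 M T^-2].
C (capacitance) has dimensions [I^2 L^-2 M^-1 T^4].
V (voltage) has dimensions [I^-1 L^2 M T^-3].

Left side: [L^2 M T^-2]
Right side: [I^3 L^-2 M^-1 T^5]

The two sides have different dimensions, so the equation is NOT dimensionally consistent.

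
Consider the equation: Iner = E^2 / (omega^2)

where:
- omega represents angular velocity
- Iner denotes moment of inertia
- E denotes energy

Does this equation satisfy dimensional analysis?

No

omega (angular velocity) has dimensions [T^-1].
Iner (moment of inertia) has dimensions [L^2 M].
E (energy) has dimensions [L^2 M T^-2].

Left side: [L^2 M]
Right side: [L^4 M^2 T^-2]

The two sides have different dimensions, so the equation is NOT dimensionally consistent.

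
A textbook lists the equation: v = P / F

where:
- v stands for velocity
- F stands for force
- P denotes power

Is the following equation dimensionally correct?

Yes

v (velocity) has dimensions [L T^-1].
F (force) has dimensions [L M T^-2].
P (power) has dimensions [L^2 M T^-3].

Left side: [L T^-1]
Right side: [L T^-1]

Both sides have the same dimensions, so the equation is dimensionally consistent.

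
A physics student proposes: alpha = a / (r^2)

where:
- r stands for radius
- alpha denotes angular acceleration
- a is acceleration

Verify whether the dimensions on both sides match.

No

r (radius) has dimensions [L].
alpha (angular acceleration) has dimensions [T^-2].
a (acceleration) has dimensions [L T^-2].

Left side: [T^-2]
Right side: [L^-1 T^-2]

The two sides have different dimensions, so the equation is NOT dimensionally consistent.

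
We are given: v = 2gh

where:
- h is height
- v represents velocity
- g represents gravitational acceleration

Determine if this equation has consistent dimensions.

No

h (height) has dimensions [L].
v (velocity) has dimensions [L T^-1].
g (gravitational acceleration) has dimensions [L T^-2].

Left side: [L T^-1]
Right side: [L^2 T^-2]

The two sides have different dimensions, so the equation is NOT dimensionally consistent.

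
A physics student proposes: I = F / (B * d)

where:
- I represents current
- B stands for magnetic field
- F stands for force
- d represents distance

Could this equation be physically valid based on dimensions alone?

Yes

I (current) has dimensions [I].
B (magnetic field) has dimensions [I^-1 M T^-2].
F (force) has dimensions [L M T^-2].
d (distance) has dimensions [L].

Left side: [I]
Right side: [I]

Both sides have the same dimensions, so the equation is dimensionally consistent.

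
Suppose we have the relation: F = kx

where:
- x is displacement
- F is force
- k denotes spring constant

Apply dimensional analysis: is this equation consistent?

Yes

x (displacement) has dimensions [L].
F (force) has dimensions [L M T^-2].
k (spring constant) has dimensions [M T^-2].

Left side: [L M T^-2]
Right side: [L M T^-2]

Both sides have the same dimensions, so the equation is dimensionally consistent.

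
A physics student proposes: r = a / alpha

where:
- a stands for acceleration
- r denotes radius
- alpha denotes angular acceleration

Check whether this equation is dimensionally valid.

Yes

a (acceleration) has dimensions [L T^-2].
r (radius) has dimensions [L].
alpha (angular acceleration) has dimensions [T^-2].

Left side: [L]
Right side: [L]

Both sides have the same dimensions, so the equation is dimensionally consistent.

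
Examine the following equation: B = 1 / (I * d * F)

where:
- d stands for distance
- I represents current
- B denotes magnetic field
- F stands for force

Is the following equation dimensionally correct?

No

d (distance) has dimensions [L].
I (current) has dimensions [I].
B (magnetic field) has dimensions [I^-1 M T^-2].
F (force) has dimensions [L M T^-2].

Left side: [I^-1 M T^-2]
Right side: [I^-1 L^-2 M^-1 T^2]

The two sides have different dimensions, so the equation is NOT dimensionally consistent.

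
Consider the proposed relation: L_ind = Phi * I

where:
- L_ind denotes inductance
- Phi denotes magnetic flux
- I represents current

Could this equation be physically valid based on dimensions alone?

No

L_ind (inductance) has dimensions [I^-2 L^2 M T^-2].
Phi (magnetic flux) has dimensions [I^-1 L^2 M T^-2].
I (current) has dimensions [I].

Left side: [I^-2 L^2 M T^-2]
Right side: [L^2 M T^-2]

The two sides have different dimensions, so the equation is NOT dimensionally consistent.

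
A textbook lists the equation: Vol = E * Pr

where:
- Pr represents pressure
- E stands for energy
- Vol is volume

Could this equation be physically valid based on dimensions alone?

No

Pr (pressure) has dimensions [L^-1 M T^-2].
E (energy) has dimensions [L^2 M T^-2].
Vol (volume) has dimensions [L^3].

Left side: [L^3]
Right side: [L M^2 T^-4]

The two sides have different dimensions, so the equation is NOT dimensionally consistent.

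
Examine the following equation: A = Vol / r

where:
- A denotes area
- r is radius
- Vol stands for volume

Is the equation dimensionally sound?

Yes

A (area) has dimensions [L^2].
r (radius) has dimensions [L].
Vol (volume) has dimensions [L^3].

Left side: [L^2]
Right side: [L^2]

Both sides have the same dimensions, so the equation is dimensionally consistent.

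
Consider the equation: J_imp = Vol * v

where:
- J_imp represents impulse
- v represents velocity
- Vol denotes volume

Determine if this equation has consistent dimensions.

No

J_imp (impulse) has dimensions [L M T^-1].
v (velocity) has dimensions [L T^-1].
Vol (volume) has dimensions [L^3].

Left side: [L M T^-1]
Right side: [L^4 T^-1]

The two sides have different dimensions, so the equation is NOT dimensionally consistent.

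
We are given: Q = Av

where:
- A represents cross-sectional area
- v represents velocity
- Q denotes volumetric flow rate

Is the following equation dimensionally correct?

Yes

A (cross-sectional area) has dimensions [L^2].
v (velocity) has dimensions [L T^-1].
Q (volumetric flow rate) has dimensions [L^3 T^-1].

Left side: [L^3 T^-1]
Right side: [L^3 T^-1]

Both sides have the same dimensions, so the equation is dimensionally consistent.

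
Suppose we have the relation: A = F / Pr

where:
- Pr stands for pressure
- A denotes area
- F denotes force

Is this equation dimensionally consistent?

Yes

Pr (pressure) has dimensions [L^-1 M T^-2].
A (area) has dimensions [L^2].
F (force) has dimensions [L M T^-2].

Left side: [L^2]
Right side: [L^2]

Both sides have the same dimensions, so the equation is dimensionally consistent.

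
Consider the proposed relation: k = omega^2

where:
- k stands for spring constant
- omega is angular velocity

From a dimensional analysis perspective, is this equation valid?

No

k (spring constant) has dimensions [M T^-2].
omega (angular velocity) has dimensions [T^-1].

Left side: [M T^-2]
Right side: [T^-2]

The two sides have different dimensions, so the equation is NOT dimensionally consistent.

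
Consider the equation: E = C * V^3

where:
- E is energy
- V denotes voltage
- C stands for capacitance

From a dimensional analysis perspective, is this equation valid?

No

E (energy) has dimensions [L^2 M T^-2].
V (voltage) has dimensions [I^-1 L^2 M T^-3].
C (capacitance) has dimensions [I^2 L^-2 M^-1 T^4].

Left side: [L^2 M T^-2]
Right side: [I^-1 L^4 M^2 T^-5]

The two sides have different dimensions, so the equation is NOT dimensionally consistent.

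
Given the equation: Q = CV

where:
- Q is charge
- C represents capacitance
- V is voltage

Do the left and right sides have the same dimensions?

Yes

Q (charge) has dimensions [I T].
C (capacitance) has dimensions [I^2 L^-2 M^-1 T^4].
V (voltage) has dimensions [I^-1 L^2 M T^-3].

Left side: [I T]
Right side: [I T]

Both sides have the same dimensions, so the equation is dimensionally consistent.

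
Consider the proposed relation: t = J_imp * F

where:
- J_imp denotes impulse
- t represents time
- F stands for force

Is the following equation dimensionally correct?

No

J_imp (impulse) has dimensions [L M T^-1].
t (time) has dimensions [T].
F (force) has dimensions [L M T^-2].

Left side: [T]
Right side: [L^2 M^2 T^-3]

The two sides have different dimensions, so the equation is NOT dimensionally consistent.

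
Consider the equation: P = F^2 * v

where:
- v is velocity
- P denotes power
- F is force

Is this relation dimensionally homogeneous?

No

v (velocity) has dimensions [L T^-1].
P (power) has dimensions [L^2 M T^-3].
F (force) has dimensions [L M T^-2].

Left side: [L^2 M T^-3]
Right side: [L^3 M^2 T^-5]

The two sides have different dimensions, so the equation is NOT dimensionally consistent.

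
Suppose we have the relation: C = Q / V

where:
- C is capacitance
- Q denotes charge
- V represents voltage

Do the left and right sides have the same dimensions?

Yes

C (capacitance) has dimensions [I^2 L^-2 M^-1 T^4].
Q (charge) has dimensions [I T].
V (voltage) has dimensions [I^-1 L^2 M T^-3].

Left side: [I^2 L^-2 M^-1 T^4]
Right side: [I^2 L^-2 M^-1 T^4]

Both sides have the same dimensions, so the equation is dimensionally consistent.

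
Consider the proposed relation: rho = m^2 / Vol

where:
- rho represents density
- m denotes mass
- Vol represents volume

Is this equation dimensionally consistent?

No

rho (density) has dimensions [L^-3 M].
m (mass) has dimensions [M].
Vol (volume) has dimensions [L^3].

Left side: [L^-3 M]
Right side: [L^-3 M^2]

The two sides have different dimensions, so the equation is NOT dimensionally consistent.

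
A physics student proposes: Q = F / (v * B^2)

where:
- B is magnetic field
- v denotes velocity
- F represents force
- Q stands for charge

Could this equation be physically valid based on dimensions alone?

No

B (magnetic field) has dimensions [I^-1 M T^-2].
v (velocity) has dimensions [L T^-1].
F (force) has dimensions [L M T^-2].
Q (charge) has dimensions [I T].

Left side: [I T]
Right side: [I^2 M^-1 T^3]

The two sides have different dimensions, so the equation is NOT dimensionally consistent.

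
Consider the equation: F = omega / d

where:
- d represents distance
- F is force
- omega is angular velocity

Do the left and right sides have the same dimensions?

No

d (distance) has dimensions [L].
F (force) has dimensions [L M T^-2].
omega (angular velocity) has dimensions [T^-1].

Left side: [L M T^-2]
Right side: [L^-1 T^-1]

The two sides have different dimensions, so the equation is NOT dimensionally consistent.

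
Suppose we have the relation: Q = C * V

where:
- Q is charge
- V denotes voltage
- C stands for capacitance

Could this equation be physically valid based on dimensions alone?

Yes

Q (charge) has dimensions [I T].
V (voltage) has dimensions [I^-1 L^2 M T^-3].
C (capacitance) has dimensions [I^2 L^-2 M^-1 T^4].

Left side: [I T]
Right side: [I T]

Both sides have the same dimensions, so the equation is dimensionally consistent.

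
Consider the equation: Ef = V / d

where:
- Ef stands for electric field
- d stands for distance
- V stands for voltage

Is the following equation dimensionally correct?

Yes

Ef (electric field) has dimensions [I^-1 L M T^-3].
d (distance) has dimensions [L].
V (voltage) has dimensions [I^-1 L^2 M T^-3].

Left side: [I^-1 L M T^-3]
Right side: [I^-1 L M T^-3]

Both sides have the same dimensions, so the equation is dimensionally consistent.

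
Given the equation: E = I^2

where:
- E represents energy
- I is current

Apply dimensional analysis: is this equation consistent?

No

E (energy) has dimensions [L^2 M T^-2].
I (current) has dimensions [I].

Left side: [L^2 M T^-2]
Right side: [I^2]

The two sides have different dimensions, so the equation is NOT dimensionally consistent.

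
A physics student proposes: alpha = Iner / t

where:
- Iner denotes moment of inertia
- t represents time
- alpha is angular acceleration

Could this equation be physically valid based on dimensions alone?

No

Iner (moment of inertia) has dimensions [L^2 M].
t (time) has dimensions [T].
alpha (angular acceleration) has dimensions [T^-2].

Left side: [T^-2]
Right side: [L^2 M T^-1]

The two sides have different dimensions, so the equation is NOT dimensionally consistent.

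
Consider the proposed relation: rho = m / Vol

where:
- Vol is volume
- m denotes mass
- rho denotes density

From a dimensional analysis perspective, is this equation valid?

Yes

Vol (volume) has dimensions [L^3].
m (mass) has dimensions [M].
rho (density) has dimensions [L^-3 M].

Left side: [L^-3 M]
Right side: [L^-3 M]

Both sides have the same dimensions, so the equation is dimensionally consistent.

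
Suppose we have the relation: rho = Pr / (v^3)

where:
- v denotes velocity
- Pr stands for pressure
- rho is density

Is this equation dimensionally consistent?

No

v (velocity) has dimensions [L T^-1].
Pr (pressure) has dimensions [L^-1 M T^-2].
rho (density) has dimensions [L^-3 M].

Left side: [L^-3 M]
Right side: [L^-4 M T]

The two sides have different dimensions, so the equation is NOT dimensionally consistent.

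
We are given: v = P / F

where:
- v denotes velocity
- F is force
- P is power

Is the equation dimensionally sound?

Yes

v (velocity) has dimensions [L T^-1].
F (force) has dimensions [L M T^-2].
P (power) has dimensions [L^2 M T^-3].

Left side: [L T^-1]
Right side: [L T^-1]

Both sides have the same dimensions, so the equation is dimensionally consistent.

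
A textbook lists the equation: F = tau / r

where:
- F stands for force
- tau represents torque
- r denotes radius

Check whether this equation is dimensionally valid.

Yes

F (force) has dimensions [L M T^-2].
tau (torque) has dimensions [L^2 M T^-2].
r (radius) has dimensions [L].

Left side: [L M T^-2]
Right side: [L M T^-2]

Both sides have the same dimensions, so the equation is dimensionally consistent.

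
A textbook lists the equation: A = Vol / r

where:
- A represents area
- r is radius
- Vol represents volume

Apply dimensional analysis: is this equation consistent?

Yes

A (area) has dimensions [L^2].
r (radius) has dimensions [L].
Vol (volume) has dimensions [L^3].

Left side: [L^2]
Right side: [L^2]

Both sides have the same dimensions, so the equation is dimensionally consistent.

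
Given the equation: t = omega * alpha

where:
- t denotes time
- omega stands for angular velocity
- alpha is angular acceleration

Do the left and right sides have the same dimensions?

No

t (time) has dimensions [T].
omega (angular velocity) has dimensions [T^-1].
alpha (angular acceleration) has dimensions [T^-2].

Left side: [T]
Right side: [T^-3]

The two sides have different dimensions, so the equation is NOT dimensionally consistent.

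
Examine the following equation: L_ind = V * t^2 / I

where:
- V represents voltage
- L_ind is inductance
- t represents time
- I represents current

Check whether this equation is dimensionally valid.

No

V (voltage) has dimensions [I^-1 L^2 M T^-3].
L_ind (inductance) has dimensions [I^-2 L^2 M T^-2].
t (time) has dimensions [T].
I (current) has dimensions [I].

Left side: [I^-2 L^2 M T^-2]
Right side: [I^-2 L^2 M T^-1]

The two sides have different dimensions, so the equation is NOT dimensionally consistent.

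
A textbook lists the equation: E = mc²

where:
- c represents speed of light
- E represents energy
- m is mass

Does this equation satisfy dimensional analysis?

Yes

c (speed of light) has dimensions [L T^-1].
E (energy) has dimensions [L^2 M T^-2].
m (mass) has dimensions [M].

Left side: [L^2 M T^-2]
Right side: [L^2 M T^-2]

Both sides have the same dimensions, so the equation is dimensionally consistent.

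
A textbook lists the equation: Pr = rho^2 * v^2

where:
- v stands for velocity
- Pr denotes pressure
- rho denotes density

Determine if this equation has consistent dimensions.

No

v (velocity) has dimensions [L T^-1].
Pr (pressure) has dimensions [L^-1 M T^-2].
rho (density) has dimensions [L^-3 M].

Left side: [L^-1 M T^-2]
Right side: [L^-4 M^2 T^-2]

The two sides have different dimensions, so the equation is NOT dimensionally consistent.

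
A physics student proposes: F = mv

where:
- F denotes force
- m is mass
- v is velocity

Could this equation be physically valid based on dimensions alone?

No

F (force) has dimensions [L M T^-2].
m (mass) has dimensions [M].
v (velocity) has dimensions [L T^-1].

Left side: [L M T^-2]
Right side: [L M T^-1]

The two sides have different dimensions, so the equation is NOT dimensionally consistent.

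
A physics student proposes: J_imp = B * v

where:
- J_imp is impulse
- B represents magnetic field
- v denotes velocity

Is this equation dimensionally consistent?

No

J_imp (impulse) has dimensions [L M T^-1].
B (magnetic field) has dimensions [I^-1 M T^-2].
v (velocity) has dimensions [L T^-1].

Left side: [L M T^-1]
Right side: [I^-1 L M T^-3]

The two sides have different dimensions, so the equation is NOT dimensionally consistent.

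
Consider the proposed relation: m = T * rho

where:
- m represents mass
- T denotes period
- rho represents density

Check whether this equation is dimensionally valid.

No

m (mass) has dimensions [M].
T (period) has dimensions [T].
rho (density) has dimensions [L^-3 M].

Left side: [M]
Right side: [L^-3 M T]

The two sides have different dimensions, so the equation is NOT dimensionally consistent.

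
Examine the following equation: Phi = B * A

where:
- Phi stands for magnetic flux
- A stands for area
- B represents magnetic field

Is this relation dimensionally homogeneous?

Yes

Phi (magnetic flux) has dimensions [I^-1 L^2 M T^-2].
A (area) has dimensions [L^2].
B (magnetic field) has dimensions [I^-1 M T^-2].

Left side: [I^-1 L^2 M T^-2]
Right side: [I^-1 L^2 M T^-2]

Both sides have the same dimensions, so the equation is dimensionally consistent.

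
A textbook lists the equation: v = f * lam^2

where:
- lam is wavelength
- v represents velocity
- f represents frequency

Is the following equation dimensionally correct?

No

lam (wavelength) has dimensions [L].
v (velocity) has dimensions [L T^-1].
f (frequency) has dimensions [T^-1].

Left side: [L T^-1]
Right side: [L^2 T^-1]

The two sides have different dimensions, so the equation is NOT dimensionally consistent.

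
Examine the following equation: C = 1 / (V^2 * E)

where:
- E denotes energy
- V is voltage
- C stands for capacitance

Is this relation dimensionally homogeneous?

No

E (energy) has dimensions [L^2 M T^-2].
V (voltage) has dimensions [I^-1 L^2 M T^-3].
C (capacitance) has dimensions [I^2 L^-2 M^-1 T^4].

Left side: [I^2 L^-2 M^-1 T^4]
Right side: [I^2 L^-6 M^-3 T^8]

The two sides have different dimensions, so the equation is NOT dimensionally consistent.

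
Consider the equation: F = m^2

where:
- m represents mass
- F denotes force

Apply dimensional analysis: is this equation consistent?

No

m (mass) has dimensions [M].
F (force) has dimensions [L M T^-2].

Left side: [L M T^-2]
Right side: [M^2]

The two sides have different dimensions, so the equation is NOT dimensionally consistent.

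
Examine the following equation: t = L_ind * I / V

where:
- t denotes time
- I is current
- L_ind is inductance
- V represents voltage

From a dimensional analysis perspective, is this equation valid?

Yes

t (time) has dimensions [T].
I (current) has dimensions [I].
L_ind (inductance) has dimensions [I^-2 L^2 M T^-2].
V (voltage) has dimensions [I^-1 L^2 M T^-3].

Left side: [T]
Right side: [T]

Both sides have the same dimensions, so the equation is dimensionally consistent.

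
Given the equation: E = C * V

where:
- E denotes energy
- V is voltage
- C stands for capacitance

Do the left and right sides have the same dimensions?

No

E (energy) has dimensions [L^2 M T^-2].
V (voltage) has dimensions [I^-1 L^2 M T^-3].
C (capacitance) has dimensions [I^2 L^-2 M^-1 T^4].

Left side: [L^2 M T^-2]
Right side: [I T]

The two sides have different dimensions, so the equation is NOT dimensionally consistent.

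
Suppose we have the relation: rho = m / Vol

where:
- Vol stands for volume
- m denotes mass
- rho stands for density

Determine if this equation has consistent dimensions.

Yes

Vol (volume) has dimensions [L^3].
m (mass) has dimensions [M].
rho (density) has dimensions [L^-3 M].

Left side: [L^-3 M]
Right side: [L^-3 M]

Both sides have the same dimensions, so the equation is dimensionally consistent.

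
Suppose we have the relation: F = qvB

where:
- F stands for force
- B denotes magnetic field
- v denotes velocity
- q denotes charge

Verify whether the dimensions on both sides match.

Yes

F (force) has dimensions [L M T^-2].
B (magnetic field) has dimensions [I^-1 M T^-2].
v (velocity) has dimensions [L T^-1].
q (charge) has dimensions [I T].

Left side: [L M T^-2]
Right side: [L M T^-2]

Both sides have the same dimensions, so the equation is dimensionally consistent.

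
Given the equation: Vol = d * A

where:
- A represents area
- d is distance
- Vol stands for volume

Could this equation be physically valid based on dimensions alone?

Yes

A (area) has dimensions [L^2].
d (distance) has dimensions [L].
Vol (volume) has dimensions [L^3].

Left side: [L^3]
Right side: [L^3]

Both sides have the same dimensions, so the equation is dimensionally consistent.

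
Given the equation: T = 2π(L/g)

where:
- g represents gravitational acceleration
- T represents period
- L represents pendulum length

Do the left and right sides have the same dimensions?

No

g (gravitational acceleration) has dimensions [L T^-2].
T (period) has dimensions [T].
L (pendulum length) has dimensions [L].

Left side: [T]
Right side: [T^2]

The two sides have different dimensions, so the equation is NOT dimensionally consistent.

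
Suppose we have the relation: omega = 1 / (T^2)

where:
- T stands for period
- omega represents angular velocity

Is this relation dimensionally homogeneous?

No

T (period) has dimensions [T].
omega (angular velocity) has dimensions [T^-1].

Left side: [T^-1]
Right side: [T^-2]

The two sides have different dimensions, so the equation is NOT dimensionally consistent.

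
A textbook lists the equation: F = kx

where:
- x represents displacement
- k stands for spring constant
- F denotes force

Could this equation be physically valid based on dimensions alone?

Yes

x (displacement) has dimensions [L].
k (spring constant) has dimensions [M T^-2].
F (force) has dimensions [L M T^-2].

Left side: [L M T^-2]
Right side: [L M T^-2]

Both sides have the same dimensions, so the equation is dimensionally consistent.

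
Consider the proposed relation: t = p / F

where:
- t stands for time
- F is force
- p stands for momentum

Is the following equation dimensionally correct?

Yes

t (time) has dimensions [T].
F (force) has dimensions [L M T^-2].
p (momentum) has dimensions [L M T^-1].

Left side: [T]
Right side: [T]

Both sides have the same dimensions, so the equation is dimensionally consistent.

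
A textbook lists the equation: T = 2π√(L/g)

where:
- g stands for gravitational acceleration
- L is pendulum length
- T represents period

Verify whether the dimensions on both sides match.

Yes

g (gravitational acceleration) has dimensions [L T^-2].
L (pendulum length) has dimensions [L].
T (period) has dimensions [T].

Left side: [T]
Right side: [T]

Both sides have the same dimensions, so the equation is dimensionally consistent.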